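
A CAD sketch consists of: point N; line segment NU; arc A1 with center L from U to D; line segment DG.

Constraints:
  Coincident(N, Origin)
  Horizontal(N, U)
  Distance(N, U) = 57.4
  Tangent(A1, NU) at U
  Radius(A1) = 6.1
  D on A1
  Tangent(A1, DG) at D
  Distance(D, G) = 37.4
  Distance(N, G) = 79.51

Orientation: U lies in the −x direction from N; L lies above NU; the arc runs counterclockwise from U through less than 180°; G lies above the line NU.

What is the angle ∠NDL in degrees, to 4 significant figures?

146.6°

Checks: |NU| = 57.40 ✓; |LD| = 6.100 ✓; ∠(LD, DG) = 90.00° ✓; |DG| = 37.40 ✓; |NG| = 79.51 ✓.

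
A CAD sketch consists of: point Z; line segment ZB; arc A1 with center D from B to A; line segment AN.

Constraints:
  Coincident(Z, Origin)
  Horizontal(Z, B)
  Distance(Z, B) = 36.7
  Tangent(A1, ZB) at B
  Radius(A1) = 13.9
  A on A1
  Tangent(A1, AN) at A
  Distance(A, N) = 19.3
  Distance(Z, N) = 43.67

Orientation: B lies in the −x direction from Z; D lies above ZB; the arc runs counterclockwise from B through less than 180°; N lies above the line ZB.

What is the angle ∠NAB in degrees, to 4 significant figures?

130.5°

Checks: ∠(DB, BZ) = 90.00° ✓; |DB| = 13.90 ✓; |DA| = 13.90 ✓; ∠(DA, AN) = 90.00° ✓; |AN| = 19.30 ✓; |ZN| = 43.67 ✓.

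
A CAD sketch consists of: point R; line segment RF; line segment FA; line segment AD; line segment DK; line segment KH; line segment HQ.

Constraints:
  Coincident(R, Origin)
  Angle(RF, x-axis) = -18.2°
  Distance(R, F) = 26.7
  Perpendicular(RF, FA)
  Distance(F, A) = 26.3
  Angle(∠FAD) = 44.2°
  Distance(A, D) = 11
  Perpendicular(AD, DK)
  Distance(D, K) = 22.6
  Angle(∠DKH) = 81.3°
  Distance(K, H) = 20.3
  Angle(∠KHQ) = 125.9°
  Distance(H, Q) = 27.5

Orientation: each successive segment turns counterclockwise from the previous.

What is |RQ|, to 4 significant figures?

59.25

∠DKH = 81.3° gives KH at 36.30° from the x-axis; with |KH| = 20.3, H = (50.66, 3.538). ∠KHQ = 125.9° gives HQ at 90.40° from the x-axis; with |HQ| = 27.5, Q = (50.47, 31.04). Then |RQ| = |Q − R| = 59.25.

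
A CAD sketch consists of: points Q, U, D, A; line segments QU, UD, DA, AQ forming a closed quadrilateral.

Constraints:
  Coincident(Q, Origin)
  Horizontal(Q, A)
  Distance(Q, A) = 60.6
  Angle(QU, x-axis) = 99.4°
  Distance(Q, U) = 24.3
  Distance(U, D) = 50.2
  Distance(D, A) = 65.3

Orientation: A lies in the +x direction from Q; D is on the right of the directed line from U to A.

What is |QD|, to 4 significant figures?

26.02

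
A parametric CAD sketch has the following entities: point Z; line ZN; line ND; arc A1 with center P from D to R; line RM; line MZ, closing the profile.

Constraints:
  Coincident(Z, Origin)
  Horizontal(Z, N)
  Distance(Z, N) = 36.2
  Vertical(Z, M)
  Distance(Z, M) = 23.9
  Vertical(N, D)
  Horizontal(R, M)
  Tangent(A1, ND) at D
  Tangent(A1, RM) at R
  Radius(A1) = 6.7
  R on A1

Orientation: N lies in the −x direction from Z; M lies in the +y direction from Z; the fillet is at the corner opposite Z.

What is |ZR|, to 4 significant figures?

37.97

Z is at the origin; ZN is horizontal with |ZN| = 36.2 and N on the −x side, so N = (-36.20, 0.000). Z and M share the same x with |ZM| = 23.9 and M on the +y side, so M = (0.000, 23.90). The virtual corner opposite Z is at (-36.20, 23.90). Tangency of A1 to ND means the radius PD is perpendicular to ND and tangency of A1 to RM means the radius PR is perpendicular to RM, with radius 6.7, so the center P sits 6.7 in from both sides at P = (-29.50, 17.20). That places the tangent points at D = (-36.20, 17.20) on ND and R = (-29.50, 23.90) on RM. Then |ZR| = |R − Z| = 37.97.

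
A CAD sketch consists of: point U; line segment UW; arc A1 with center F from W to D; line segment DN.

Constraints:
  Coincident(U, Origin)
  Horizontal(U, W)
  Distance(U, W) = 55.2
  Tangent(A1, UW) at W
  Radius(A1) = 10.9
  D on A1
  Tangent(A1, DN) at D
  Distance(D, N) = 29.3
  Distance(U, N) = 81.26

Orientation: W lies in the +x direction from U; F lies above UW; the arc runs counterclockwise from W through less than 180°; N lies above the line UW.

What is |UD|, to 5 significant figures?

66.374

Checks: |UW| = 55.20 ✓; |FD| = 10.90 ✓; ∠(FD, DN) = 90.00° ✓; |DN| = 29.30 ✓; |UN| = 81.26 ✓.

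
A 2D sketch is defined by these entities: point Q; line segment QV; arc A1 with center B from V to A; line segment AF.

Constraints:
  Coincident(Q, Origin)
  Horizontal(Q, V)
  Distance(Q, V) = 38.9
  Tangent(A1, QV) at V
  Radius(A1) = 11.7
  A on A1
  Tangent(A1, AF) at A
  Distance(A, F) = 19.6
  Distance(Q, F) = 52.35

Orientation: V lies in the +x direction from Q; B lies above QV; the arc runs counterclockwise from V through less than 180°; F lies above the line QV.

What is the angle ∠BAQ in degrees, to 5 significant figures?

10.068°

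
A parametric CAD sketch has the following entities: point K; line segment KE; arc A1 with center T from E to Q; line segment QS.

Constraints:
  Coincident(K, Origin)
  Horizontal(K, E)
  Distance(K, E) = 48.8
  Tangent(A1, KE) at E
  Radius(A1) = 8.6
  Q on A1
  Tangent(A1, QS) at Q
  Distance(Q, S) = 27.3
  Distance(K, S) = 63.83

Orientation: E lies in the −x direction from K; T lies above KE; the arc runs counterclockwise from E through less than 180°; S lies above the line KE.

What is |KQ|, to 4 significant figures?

42.68

K is at the origin; KE is horizontal with |KE| = 48.8 and E on the −x side, so E = (-48.80, 0.000). The tangent condition forces TE to be normal to KE, so T = E + (0, 8.6) = (-48.80, 8.600). Since TQ ⟂ QS (tangency), |TS| = √(8.6² + 27.3²) = 28.62 regardless of where Q sits on A1. So S lies on both circle(K, 63.83) and circle(T, 28.62); the above-KE intersection is S = (-51.98, 37.05). Q is the foot of the tangent from S: Q = (-40.94, 12.08).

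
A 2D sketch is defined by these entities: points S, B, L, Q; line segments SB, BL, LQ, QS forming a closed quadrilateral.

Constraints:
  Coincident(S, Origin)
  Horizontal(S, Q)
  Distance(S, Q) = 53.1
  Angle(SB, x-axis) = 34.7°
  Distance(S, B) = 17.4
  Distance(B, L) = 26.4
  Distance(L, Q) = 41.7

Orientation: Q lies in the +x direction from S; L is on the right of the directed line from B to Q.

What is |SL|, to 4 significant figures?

22.16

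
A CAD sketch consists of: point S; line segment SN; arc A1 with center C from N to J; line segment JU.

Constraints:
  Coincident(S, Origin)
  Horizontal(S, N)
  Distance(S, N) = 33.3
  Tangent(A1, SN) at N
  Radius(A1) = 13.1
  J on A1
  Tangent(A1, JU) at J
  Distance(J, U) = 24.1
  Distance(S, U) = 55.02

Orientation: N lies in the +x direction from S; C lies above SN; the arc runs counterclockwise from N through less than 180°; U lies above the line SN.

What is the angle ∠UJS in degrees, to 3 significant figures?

91.4°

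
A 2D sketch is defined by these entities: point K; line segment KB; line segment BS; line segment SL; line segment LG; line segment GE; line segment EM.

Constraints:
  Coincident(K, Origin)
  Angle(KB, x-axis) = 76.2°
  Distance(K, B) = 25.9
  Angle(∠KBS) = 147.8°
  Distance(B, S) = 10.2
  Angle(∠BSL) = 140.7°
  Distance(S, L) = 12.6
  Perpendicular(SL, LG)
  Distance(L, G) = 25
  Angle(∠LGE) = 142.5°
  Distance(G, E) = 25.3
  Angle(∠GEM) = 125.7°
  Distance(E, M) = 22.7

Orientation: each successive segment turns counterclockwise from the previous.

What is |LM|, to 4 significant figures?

58.47

K is at the origin; KB runs at 76.2° with length 25.9, so B = (6.178, 25.15). ∠KBS = 147.8° gives BS at 108.4° from the x-axis; with |BS| = 10.2, S = (2.958, 34.83). ∠BSL = 140.7° gives SL at 147.7° from the x-axis; with |SL| = 12.6, L = (-7.692, 41.56). The perpendicularity gives LG at right angles to SL, so LG runs at -122.3°; with |LG| = 25.0, G = (-21.05, 20.43). ∠LGE = 142.5° gives GE at -84.80° from the x-axis; with |GE| = 25.3, E = (-18.76, -4.764). ∠GEM = 125.7° gives EM at -30.50° from the x-axis; with |EM| = 22.7, M = (0.8013, -16.28). Then |LM| = |M − L| = 58.47.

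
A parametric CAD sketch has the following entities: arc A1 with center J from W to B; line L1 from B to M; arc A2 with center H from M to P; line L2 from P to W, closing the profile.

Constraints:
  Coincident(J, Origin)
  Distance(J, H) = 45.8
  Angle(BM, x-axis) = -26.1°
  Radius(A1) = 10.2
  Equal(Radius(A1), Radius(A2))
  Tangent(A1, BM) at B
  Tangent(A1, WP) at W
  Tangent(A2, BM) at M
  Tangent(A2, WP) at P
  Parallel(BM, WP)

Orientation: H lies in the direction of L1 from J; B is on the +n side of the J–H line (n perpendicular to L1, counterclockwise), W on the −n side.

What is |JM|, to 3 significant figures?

46.9

The slot axis is L1's direction at -26.1°, so u = (cos -26.1°, sin -26.1°) = (0.898, -0.440) and n = (−sin -26.1°, cos -26.1°) = (0.440, 0.898). J is at the origin and H lies 45.8 along u from J, so H = 45.8·u = (41.1, -20.1). Tangency of A1 to both parallel lines with radius 10.2 puts B and W at J ± 10.2·n: B = (4.49, 9.16), W = (-4.49, -9.16). Equal radii place M and P the same way about H: M = H + 10.2·n = (45.6, -11.0), P = H − 10.2·n = (36.6, -29.3). Then |JM| = |M − J| = 46.9.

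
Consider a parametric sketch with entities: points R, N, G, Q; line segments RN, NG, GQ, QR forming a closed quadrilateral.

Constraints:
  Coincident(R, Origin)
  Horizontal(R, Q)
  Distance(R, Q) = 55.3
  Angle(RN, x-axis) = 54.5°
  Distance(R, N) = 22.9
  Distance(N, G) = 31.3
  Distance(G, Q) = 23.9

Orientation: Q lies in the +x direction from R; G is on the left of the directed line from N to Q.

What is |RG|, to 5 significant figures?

49.326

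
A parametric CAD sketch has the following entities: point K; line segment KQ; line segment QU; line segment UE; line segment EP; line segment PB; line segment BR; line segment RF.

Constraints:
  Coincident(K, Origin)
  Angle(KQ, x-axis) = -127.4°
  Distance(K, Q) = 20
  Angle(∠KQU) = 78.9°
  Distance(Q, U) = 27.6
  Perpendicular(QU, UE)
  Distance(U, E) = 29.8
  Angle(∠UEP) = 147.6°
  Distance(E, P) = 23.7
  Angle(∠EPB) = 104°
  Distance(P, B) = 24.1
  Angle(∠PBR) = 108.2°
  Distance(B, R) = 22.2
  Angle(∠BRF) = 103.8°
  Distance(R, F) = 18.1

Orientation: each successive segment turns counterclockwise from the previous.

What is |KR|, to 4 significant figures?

11.75

K is at the origin; KQ runs at -127.4° with length 20.0, so Q = (-12.15, -15.89). ∠KQU = 78.9° gives QU at -26.30° from the x-axis; with |QU| = 27.6, U = (12.60, -28.12). QU ⟂ UE, so UE runs at 63.70°; with |UE| = 29.8, E = (25.80, -1.402). ∠UEP = 147.6° gives EP at 96.10° from the x-axis; with |EP| = 23.7, P = (23.28, 22.16). ∠EPB = 104.0° gives PB at 172.1° from the x-axis; with |PB| = 24.1, B = (-0.5907, 25.48). ∠PBR = 108.2° gives BR at -116.1° from the x-axis; with |BR| = 22.2, R = (-10.36, 5.540). Then |KR| = |R − K| = 11.75.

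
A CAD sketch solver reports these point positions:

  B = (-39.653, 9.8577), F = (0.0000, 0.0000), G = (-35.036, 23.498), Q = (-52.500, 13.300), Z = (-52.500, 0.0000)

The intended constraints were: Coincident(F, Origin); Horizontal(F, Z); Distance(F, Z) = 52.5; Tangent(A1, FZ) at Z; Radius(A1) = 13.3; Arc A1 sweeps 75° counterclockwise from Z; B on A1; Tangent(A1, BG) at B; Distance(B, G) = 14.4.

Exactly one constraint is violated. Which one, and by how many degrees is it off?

Tangent(A1, BG) at B — off by 3.70°.

F = (0.00, 0.00) ✓; F.y = 0.00, Z.y = 0.00 ✓; |FZ| = 52.50 ✓; ∠(QZ, ZF) = 90.00° ✓; |QZ| = 13.30 ✓; bearing(Q→B) − bearing(Q→Z) = 75.00° ✓; |QB| = 13.30 ✓; ∠(QB, BG) = 93.70° ✗; |BG| = 14.40 ✓.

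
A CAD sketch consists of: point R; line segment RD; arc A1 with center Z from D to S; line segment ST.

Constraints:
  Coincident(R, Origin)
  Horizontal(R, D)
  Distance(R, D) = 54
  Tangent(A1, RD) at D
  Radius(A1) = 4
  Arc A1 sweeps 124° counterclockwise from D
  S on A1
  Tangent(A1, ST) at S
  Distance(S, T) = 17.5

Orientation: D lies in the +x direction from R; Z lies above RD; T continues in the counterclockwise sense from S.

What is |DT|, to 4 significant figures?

21.73

On A1, D sits at bearing -90° from Z; a 124° counterclockwise sweep puts S at bearing 34°, so S = Z + 4.0·(cos 34°, sin 34°) = (57.32, 6.237). The tangent condition forces ZS to be normal to ST, so ST runs along (−sin 34°, cos 34°); with |ST| = 17.5, T = (47.53, 20.74). Then |DT| = |T − D| = 21.73.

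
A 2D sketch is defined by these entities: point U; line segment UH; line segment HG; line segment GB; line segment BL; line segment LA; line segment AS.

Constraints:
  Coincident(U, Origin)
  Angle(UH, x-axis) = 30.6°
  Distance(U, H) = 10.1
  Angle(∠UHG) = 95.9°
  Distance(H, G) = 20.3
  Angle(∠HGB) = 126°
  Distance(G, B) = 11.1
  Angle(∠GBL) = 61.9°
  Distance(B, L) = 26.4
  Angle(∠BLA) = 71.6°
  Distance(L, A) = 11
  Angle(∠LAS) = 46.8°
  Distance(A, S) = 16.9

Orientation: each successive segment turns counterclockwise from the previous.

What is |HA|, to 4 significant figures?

3.224

U is at the origin; UH runs at 30.6° with length 10.1, so H = (8.693, 5.141). ∠UHG = 95.9° gives HG at 114.7° from the x-axis; with |HG| = 20.3, G = (0.2108, 23.58). ∠HGB = 126.0° gives GB at 168.7° from the x-axis; with |GB| = 11.1, B = (-10.67, 25.76). ∠GBL = 61.9° gives BL at -73.20° from the x-axis; with |BL| = 26.4, L = (-3.044, 0.4858). ∠BLA = 71.6° gives LA at 35.20° from the x-axis; with |LA| = 11.0, A = (5.945, 6.827). Then |HA| = |A − H| = 3.224.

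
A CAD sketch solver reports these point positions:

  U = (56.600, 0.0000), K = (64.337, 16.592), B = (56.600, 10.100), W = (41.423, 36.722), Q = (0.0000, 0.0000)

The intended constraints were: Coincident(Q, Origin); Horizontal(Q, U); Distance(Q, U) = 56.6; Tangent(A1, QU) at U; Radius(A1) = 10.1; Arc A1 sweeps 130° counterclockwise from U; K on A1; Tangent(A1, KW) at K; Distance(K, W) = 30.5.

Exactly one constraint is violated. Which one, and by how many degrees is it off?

Tangent(A1, KW) at K — off by 8.70°.

Q = (0.00, 0.00) ✓; Q.y = 0.00, U.y = 0.00 ✓; |QU| = 56.60 ✓; ∠(BU, UQ) = 90.00° ✓; |BU| = 10.10 ✓; bearing(B→K) − bearing(B→U) = 130.0° ✓; |BK| = 10.10 ✓; ∠(BK, KW) = 81.30° ✗; |KW| = 30.50 ✓.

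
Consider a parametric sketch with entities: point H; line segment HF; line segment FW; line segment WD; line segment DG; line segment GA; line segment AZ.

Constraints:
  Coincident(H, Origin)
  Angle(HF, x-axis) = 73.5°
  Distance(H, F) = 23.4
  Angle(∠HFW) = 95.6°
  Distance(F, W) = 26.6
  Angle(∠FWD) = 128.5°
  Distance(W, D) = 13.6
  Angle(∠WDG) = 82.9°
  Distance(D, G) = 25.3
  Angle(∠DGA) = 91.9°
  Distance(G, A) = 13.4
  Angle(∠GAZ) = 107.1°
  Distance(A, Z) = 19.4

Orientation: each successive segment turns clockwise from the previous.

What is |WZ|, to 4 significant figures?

8.445

∠DGA = 91.9° gives GA at 112.4° from the x-axis; with |GA| = 13.4, A = (10.26, 8.883). ∠GAZ = 107.1° gives AZ at 39.50° from the x-axis; with |AZ| = 19.4, Z = (25.23, 21.22). Then |WZ| = |Z − W| = 8.445.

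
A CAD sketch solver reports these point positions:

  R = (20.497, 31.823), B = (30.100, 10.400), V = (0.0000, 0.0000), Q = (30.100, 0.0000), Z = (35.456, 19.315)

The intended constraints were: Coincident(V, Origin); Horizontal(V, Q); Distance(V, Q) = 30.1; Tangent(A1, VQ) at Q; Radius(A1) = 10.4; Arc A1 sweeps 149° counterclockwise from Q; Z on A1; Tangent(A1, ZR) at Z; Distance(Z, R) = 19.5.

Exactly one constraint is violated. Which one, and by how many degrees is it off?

Tangent(A1, ZR) at Z — off by 8.90°.

V = (0.00, 0.00) ✓; V.y = 0.00, Q.y = 0.00 ✓; |VQ| = 30.10 ✓; ∠(BQ, QV) = 90.00° ✓; |BQ| = 10.40 ✓; bearing(B→Z) − bearing(B→Q) = 149.0° ✓; |BZ| = 10.40 ✓; ∠(BZ, ZR) = 98.90° ✗; |ZR| = 19.50 ✓.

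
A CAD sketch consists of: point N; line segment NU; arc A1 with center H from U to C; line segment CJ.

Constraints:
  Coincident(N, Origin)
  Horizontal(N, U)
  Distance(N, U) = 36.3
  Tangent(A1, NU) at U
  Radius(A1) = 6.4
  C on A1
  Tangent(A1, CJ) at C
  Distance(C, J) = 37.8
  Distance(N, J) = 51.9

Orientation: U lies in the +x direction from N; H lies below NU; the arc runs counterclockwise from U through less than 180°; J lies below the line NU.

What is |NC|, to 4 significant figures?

30.52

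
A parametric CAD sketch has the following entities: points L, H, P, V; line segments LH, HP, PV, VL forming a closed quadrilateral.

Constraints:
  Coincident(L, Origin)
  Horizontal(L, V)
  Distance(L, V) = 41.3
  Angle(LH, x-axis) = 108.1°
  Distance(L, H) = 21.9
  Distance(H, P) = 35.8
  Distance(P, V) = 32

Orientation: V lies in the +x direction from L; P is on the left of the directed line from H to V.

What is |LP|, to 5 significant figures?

40.409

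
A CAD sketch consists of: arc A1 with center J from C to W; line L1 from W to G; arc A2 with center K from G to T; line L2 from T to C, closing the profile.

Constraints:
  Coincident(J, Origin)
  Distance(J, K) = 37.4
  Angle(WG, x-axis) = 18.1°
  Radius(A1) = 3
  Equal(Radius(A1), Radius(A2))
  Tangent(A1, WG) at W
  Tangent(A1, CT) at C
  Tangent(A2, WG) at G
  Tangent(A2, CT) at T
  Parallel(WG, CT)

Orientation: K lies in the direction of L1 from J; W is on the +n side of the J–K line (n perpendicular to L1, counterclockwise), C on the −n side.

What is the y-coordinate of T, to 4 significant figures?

8.768

Tangency of A1 to both parallel lines with radius 3.0 puts W and C at J ± 3.0·n: W = (-0.9320, 2.852), C = (0.9320, -2.852). Equal radii place G and T the same way about K: G = K + 3.0·n = (34.62, 14.47), T = K − 3.0·n = (36.48, 8.768). So T.y = 8.768.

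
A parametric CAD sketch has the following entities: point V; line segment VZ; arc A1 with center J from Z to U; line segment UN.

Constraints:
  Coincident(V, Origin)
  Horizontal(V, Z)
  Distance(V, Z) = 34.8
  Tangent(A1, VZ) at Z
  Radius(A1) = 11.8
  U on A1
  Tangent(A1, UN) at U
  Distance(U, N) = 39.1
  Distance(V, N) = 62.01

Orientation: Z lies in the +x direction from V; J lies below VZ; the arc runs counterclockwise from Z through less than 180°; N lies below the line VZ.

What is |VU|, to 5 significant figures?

27.576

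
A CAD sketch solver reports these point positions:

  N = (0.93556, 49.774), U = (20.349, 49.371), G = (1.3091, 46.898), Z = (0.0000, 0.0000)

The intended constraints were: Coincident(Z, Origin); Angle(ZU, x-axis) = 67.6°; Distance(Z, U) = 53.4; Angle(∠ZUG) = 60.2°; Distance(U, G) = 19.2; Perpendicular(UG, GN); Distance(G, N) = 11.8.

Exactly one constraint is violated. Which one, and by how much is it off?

Distance(G, N) = 11.8 — off by 8.90.

Z = (0.00, 0.00) ✓; ZU at 67.60° ✓; |ZU| = 53.40 ✓; ∠ZUG = 60.20° ✓; |UG| = 19.20 ✓; ∠(UG, GN) = 90.00° ✓; |GN| = 2.900 ✗.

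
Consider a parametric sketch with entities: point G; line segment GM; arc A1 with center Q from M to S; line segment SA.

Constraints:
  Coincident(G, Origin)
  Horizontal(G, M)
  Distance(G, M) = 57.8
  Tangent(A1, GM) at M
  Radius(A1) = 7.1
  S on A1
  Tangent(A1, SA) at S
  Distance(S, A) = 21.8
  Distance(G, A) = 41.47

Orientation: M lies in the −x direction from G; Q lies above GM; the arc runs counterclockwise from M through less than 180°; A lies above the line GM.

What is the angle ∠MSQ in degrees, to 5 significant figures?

67.165°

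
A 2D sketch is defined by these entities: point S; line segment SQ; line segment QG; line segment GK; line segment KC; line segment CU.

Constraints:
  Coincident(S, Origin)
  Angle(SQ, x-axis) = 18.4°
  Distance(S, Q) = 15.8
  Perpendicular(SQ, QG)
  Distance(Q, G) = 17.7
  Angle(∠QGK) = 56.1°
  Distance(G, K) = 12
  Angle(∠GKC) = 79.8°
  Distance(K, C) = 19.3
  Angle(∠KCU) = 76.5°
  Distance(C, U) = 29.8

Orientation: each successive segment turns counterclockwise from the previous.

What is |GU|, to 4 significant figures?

19.98

S is at the origin; SQ runs at 18.4° with length 15.8, so Q = (14.99, 4.987). SQ ⟂ QG, so QG runs at 108.4°; with |QG| = 17.7, G = (9.405, 21.78). ∠QGK = 56.1° gives GK at -127.7° from the x-axis; with |GK| = 12.0, K = (2.067, 12.29). ∠GKC = 79.8° gives KC at -27.50° from the x-axis; with |KC| = 19.3, C = (19.19, 3.376). ∠KCU = 76.5° gives CU at 76.00° from the x-axis; with |CU| = 29.8, U = (26.40, 32.29). Then |GU| = |U − G| = 19.98.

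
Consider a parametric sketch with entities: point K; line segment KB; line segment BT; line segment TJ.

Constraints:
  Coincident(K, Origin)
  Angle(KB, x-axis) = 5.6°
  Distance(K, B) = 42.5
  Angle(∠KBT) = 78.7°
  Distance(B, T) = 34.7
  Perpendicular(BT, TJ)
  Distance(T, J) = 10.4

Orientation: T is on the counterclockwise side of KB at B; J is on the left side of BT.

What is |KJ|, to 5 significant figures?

40.911

K is at the origin; KB runs at 5.6° with length 42.5, so B = 42.5·(cos 5.6°, sin 5.6°) = (42.297, 4.1473). ∠KBT = 78.7°, so BT runs at 5.6° + (180° − 78.7°) = 106.90° from the x-axis; with |BT| = 34.7, T = B + 34.7·(cos 106.90°, sin 106.90°) = (32.210, 37.349). The perpendicularity gives TJ at right angles to BT; with |TJ| = 10.4 on the left of BT, J = T + 10.4·(-0.95681, -0.29070) = (22.259, 34.325). Then |KJ| = |J − K| = 40.911.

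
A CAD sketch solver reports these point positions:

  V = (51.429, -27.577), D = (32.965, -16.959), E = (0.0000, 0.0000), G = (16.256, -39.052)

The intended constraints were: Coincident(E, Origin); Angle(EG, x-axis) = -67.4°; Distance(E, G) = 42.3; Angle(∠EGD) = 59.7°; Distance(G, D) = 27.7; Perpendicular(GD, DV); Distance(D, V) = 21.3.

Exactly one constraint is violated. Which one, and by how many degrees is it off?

Perpendicular(GD, DV) — off by 7.20°.

E = (0.00, 0.00) ✓; EG at -67.40° ✓; |EG| = 42.30 ✓; ∠EGD = 59.70° ✓; |GD| = 27.70 ✓; ∠(GD, DV) = 82.80° ✗; |DV| = 21.30 ✓.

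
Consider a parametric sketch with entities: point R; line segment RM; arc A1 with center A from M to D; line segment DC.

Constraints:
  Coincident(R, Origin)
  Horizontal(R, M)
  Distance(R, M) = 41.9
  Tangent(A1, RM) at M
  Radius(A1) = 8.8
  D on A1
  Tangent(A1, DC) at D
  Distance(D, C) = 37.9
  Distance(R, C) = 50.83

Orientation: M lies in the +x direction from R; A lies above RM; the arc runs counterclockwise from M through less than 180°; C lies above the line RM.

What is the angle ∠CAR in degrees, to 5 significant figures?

76.757°

Checks: R = (0.00, 0.00) ✓; |RM| = 41.90 ✓; |AD| = 8.800 ✓; ∠(AD, DC) = 90.00° ✓; |DC| = 37.90 ✓; |RC| = 50.83 ✓.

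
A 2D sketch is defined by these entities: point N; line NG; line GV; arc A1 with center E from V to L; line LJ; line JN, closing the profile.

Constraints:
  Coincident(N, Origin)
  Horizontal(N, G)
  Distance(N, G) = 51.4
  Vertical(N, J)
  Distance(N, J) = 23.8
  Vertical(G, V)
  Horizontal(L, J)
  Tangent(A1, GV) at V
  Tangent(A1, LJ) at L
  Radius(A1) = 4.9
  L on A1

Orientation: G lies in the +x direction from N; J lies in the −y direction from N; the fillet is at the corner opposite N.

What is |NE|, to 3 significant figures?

50.2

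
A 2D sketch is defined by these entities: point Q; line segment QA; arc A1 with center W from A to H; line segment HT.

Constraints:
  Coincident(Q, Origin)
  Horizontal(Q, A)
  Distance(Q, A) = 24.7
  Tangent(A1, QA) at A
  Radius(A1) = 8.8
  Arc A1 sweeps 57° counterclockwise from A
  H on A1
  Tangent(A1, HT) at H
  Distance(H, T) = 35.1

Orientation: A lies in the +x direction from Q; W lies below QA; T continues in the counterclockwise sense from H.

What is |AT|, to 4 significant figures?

42.67

Q is at the origin; Q and A share the same y with |QA| = 24.7 and A on the +x side, so A = (24.70, 0.000). Tangency of A1 to QA means the radius WA is perpendicular to QA, so W = A + (0, -8.8) = (24.70, -8.800). On A1, A sits at bearing 90° from W; a 57° counterclockwise sweep puts H at bearing 147°, so H = W + 8.8·(cos 147°, sin 147°) = (17.32, -4.007). Since A1 is tangent to HT there, WH ⟂ HT, so HT runs along (−sin 147°, cos 147°); with |HT| = 35.1, T = (-1.797, -33.44). Then |AT| = |T − A| = 42.67.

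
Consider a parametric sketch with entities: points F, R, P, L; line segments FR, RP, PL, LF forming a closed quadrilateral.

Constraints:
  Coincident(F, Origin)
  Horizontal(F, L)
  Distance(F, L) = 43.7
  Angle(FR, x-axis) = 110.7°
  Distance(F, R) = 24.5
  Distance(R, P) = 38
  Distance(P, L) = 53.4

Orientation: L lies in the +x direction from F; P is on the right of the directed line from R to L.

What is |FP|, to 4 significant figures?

16.84

Checks: |RP| = 38.00 ✓; |PL| = 53.40 ✓.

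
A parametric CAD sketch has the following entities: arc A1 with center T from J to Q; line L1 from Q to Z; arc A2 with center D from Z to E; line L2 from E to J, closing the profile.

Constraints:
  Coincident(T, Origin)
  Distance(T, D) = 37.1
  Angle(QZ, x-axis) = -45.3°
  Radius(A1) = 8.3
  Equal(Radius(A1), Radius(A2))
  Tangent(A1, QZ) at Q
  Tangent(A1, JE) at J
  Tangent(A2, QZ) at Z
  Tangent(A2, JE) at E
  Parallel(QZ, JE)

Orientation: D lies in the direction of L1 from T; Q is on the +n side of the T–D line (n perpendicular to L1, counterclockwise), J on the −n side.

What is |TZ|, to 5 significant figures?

38.017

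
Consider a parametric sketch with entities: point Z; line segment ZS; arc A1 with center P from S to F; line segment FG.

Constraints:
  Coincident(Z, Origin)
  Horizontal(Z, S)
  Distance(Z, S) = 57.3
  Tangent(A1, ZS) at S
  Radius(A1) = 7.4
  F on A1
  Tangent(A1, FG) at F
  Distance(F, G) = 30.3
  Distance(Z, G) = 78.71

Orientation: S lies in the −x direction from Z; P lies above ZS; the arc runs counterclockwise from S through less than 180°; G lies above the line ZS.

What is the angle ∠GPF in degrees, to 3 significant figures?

76.3°

Checks: |PF| = 7.400 ✓; ∠(PF, FG) = 90.00° ✓; |FG| = 30.30 ✓; |ZG| = 78.71 ✓.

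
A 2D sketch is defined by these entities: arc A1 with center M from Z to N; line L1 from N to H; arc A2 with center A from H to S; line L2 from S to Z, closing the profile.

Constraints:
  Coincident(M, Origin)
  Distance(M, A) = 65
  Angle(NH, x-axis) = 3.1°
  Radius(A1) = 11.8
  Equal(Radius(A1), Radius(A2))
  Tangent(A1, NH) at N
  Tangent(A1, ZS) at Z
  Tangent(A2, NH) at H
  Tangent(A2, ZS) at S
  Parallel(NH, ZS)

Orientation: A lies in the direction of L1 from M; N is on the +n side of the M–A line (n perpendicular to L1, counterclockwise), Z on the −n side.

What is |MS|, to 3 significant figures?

66.1

Tangency of A1 to both parallel lines with radius 11.8 puts N and Z at M ± 11.8·n: N = (-0.638, 11.8), Z = (0.638, -11.8). Equal radii place H and S the same way about A: H = A + 11.8·n = (64.3, 15.3), S = A − 11.8·n = (65.5, -8.27). Then |MS| = |S − M| = 66.1.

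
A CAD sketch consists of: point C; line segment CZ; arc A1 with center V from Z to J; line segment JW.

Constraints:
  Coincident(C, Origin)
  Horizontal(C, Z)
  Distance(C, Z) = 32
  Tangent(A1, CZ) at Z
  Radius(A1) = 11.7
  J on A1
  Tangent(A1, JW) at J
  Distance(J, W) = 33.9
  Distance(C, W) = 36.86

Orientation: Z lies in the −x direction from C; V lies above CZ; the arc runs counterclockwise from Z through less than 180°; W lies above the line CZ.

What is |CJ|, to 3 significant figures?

22.5

Checks: |VJ| = 11.70 ✓; ∠(VJ, JW) = 90.00° ✓; |JW| = 33.90 ✓; |CW| = 36.86 ✓.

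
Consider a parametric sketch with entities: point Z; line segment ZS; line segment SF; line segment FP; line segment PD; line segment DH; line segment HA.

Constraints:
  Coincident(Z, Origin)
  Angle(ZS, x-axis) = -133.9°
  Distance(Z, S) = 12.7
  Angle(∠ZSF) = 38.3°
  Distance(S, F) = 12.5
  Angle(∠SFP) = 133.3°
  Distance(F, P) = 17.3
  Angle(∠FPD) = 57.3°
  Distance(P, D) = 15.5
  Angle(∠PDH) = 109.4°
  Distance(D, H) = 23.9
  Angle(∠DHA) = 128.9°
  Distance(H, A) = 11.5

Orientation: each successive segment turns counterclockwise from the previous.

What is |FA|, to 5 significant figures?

19.507

Z is at the origin; ZS runs at -133.9° with length 12.7, so S = (-8.8062, -9.1510). ∠ZSF = 38.3° gives SF at 7.8000° from the x-axis; with |SF| = 12.5, F = (3.5781, -7.4546). ∠SFP = 133.3° gives FP at 54.500° from the x-axis; with |FP| = 17.3, P = (13.624, 6.6296). ∠FPD = 57.3° gives PD at 177.20° from the x-axis; with |PD| = 15.5, D = (-1.8572, 7.3868). ∠PDH = 109.4° gives DH at -112.20° from the x-axis; with |DH| = 23.9, H = (-10.888, -14.741). ∠DHA = 128.9° gives HA at -61.100° from the x-axis; with |HA| = 11.5, A = (-5.3298, -24.809). Then |FA| = |A − F| = 19.507.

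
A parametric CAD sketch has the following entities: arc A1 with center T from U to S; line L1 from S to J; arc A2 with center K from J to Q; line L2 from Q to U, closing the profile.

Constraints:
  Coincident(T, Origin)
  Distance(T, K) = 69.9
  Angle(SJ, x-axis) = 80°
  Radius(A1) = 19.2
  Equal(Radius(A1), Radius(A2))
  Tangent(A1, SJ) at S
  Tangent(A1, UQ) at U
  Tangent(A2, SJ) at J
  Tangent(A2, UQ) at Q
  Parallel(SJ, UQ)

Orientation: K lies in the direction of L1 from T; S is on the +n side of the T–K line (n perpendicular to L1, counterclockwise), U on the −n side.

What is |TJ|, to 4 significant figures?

72.49

The slot axis is L1's direction at 80.0°, so u = (cos 80.0°, sin 80.0°) = (0.1736, 0.9848) and n = (−sin 80.0°, cos 80.0°) = (-0.9848, 0.1736). T is at the origin and K lies 69.9 along u from T, so K = 69.9·u = (12.14, 68.84). Tangency of A1 to both parallel lines with radius 19.2 puts S and U at T ± 19.2·n: S = (-18.91, 3.334), U = (18.91, -3.334). Equal radii place J and Q the same way about K: J = K + 19.2·n = (-6.770, 72.17), Q = K − 19.2·n = (31.05, 65.50). Then |TJ| = |J − T| = 72.49.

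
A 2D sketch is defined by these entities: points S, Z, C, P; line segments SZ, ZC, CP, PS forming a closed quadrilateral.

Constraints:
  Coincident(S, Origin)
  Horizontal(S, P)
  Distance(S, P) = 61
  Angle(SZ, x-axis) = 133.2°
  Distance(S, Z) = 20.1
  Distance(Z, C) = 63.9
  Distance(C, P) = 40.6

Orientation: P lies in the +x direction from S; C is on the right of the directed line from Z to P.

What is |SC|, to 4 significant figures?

43.85

Checks: S = (0.00, 0.00) ✓; |ZC| = 63.90 ✓; |CP| = 40.60 ✓.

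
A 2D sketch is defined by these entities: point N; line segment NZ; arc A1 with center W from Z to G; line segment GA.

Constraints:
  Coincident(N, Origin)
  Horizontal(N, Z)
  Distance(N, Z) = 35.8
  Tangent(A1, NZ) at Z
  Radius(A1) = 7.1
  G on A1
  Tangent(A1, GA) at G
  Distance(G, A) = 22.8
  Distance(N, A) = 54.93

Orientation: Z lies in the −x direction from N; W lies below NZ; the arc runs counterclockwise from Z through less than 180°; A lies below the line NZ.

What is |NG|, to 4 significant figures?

43.14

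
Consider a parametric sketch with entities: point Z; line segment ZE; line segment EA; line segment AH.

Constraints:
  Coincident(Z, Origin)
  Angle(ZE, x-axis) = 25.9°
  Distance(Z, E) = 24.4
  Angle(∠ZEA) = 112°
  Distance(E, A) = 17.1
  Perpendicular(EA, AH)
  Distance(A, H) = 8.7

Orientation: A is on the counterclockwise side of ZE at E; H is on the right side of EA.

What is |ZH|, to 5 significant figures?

40.862

Z is at the origin; ZE runs at 25.9° with length 24.4, so E = 24.4·(cos 25.9°, sin 25.9°) = (21.949, 10.658). ∠ZEA = 112.0°, so EA runs at 25.9° + (180° − 112.0°) = 93.900° from the x-axis; with |EA| = 17.1, A = E + 17.1·(cos 93.900°, sin 93.900°) = (20.786, 27.718). EA is perpendicular to AH; with |AH| = 8.7 on the right of EA, H = A + 8.7·(0.99768, 0.068015) = (29.466, 28.310). Then |ZH| = |H − Z| = 40.862.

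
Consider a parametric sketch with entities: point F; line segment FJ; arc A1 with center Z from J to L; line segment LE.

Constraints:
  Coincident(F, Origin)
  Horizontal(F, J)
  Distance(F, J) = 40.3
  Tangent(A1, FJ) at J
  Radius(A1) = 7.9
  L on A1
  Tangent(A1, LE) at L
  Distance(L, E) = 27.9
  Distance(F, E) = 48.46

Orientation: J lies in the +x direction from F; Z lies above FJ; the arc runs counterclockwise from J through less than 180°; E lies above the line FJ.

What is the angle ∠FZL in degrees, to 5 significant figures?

159.88°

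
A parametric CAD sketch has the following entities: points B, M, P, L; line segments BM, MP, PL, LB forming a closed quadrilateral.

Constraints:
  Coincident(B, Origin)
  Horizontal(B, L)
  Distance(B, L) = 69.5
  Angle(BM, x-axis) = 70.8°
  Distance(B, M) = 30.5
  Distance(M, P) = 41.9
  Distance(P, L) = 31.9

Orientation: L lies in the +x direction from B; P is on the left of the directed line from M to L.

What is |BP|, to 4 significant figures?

58.29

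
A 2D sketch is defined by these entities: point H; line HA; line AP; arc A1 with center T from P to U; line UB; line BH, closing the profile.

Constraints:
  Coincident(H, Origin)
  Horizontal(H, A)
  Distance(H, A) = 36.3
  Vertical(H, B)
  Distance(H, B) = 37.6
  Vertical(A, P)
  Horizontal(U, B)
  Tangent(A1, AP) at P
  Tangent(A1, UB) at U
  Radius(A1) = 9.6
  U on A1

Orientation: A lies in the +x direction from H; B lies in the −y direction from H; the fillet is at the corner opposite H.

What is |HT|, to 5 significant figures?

38.690

H is at the origin; H and A share the same y with |HA| = 36.3 and A on the +x side, so A = (36.300, 0.0000). H and B share the same x with |HB| = 37.6 and B on the −y side, so B = (0.0000, -37.600). The virtual corner opposite H is at (36.300, -37.600). Since A1 is tangent to AP there, TP ⟂ AP and the tangent condition forces TU to be normal to UB, with radius 9.6, so the center T sits 9.6 in from both sides at T = (26.700, -28.000). Then |HT| = |T − H| = 38.690.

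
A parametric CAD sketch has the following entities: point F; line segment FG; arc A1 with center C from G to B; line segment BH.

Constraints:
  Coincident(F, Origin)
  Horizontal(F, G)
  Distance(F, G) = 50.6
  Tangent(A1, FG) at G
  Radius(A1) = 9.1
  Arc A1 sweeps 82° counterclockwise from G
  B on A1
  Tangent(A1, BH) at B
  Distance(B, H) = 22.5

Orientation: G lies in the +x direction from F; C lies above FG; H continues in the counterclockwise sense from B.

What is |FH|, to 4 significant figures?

69.60

F is at the origin; F and G share the same y with |FG| = 50.6 and G on the +x side, so G = (50.60, 0.000). Since A1 is tangent to FG there, CG ⟂ FG, so C = G + (0, 9.1) = (50.60, 9.100). On A1, G sits at bearing -90° from C; an 82° counterclockwise sweep puts B at bearing -8°, so B = C + 9.1·(cos -8°, sin -8°) = (59.61, 7.834). The tangent condition forces CB to be normal to BH, so BH runs along (−sin -8°, cos -8°); with |BH| = 22.5, H = (62.74, 30.11). Then |FH| = |H − F| = 69.60.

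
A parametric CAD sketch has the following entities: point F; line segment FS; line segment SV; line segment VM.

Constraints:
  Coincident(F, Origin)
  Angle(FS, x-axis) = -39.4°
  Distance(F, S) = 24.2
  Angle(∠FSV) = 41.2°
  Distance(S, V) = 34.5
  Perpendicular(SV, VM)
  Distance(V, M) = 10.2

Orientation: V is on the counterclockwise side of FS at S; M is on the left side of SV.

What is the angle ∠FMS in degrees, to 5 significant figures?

35.880°

F is at the origin; FS runs at -39.4° with length 24.2, so S = 24.2·(cos -39.4°, sin -39.4°) = (18.700, -15.360). ∠FSV = 41.2°, so SV runs at -39.4° + (180° − 41.2°) = 99.400° from the x-axis; with |SV| = 34.5, V = S + 34.5·(cos 99.400°, sin 99.400°) = (13.065, 18.676). SV is perpendicular to VM; with |VM| = 10.2 on the left of SV, M = V + 10.2·(-0.98657, -0.16333) = (3.0024, 17.010). Then cos ∠FMS = MF·MS / (|MF||MS|), giving 35.880°.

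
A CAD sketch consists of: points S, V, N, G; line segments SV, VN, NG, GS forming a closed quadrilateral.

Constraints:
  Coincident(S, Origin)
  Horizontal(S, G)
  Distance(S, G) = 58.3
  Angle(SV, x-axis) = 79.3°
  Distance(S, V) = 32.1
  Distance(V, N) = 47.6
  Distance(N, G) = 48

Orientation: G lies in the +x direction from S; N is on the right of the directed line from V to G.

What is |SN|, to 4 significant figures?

20.20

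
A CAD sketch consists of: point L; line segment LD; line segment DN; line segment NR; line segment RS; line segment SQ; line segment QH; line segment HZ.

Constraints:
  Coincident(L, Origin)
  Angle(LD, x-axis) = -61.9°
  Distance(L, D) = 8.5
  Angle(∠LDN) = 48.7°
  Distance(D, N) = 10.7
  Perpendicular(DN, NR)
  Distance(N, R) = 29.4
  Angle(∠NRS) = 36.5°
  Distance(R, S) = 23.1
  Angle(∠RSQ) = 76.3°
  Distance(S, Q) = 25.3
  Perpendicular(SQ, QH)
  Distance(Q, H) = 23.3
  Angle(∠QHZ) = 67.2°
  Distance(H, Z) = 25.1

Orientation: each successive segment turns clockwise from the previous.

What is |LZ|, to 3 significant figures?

16.2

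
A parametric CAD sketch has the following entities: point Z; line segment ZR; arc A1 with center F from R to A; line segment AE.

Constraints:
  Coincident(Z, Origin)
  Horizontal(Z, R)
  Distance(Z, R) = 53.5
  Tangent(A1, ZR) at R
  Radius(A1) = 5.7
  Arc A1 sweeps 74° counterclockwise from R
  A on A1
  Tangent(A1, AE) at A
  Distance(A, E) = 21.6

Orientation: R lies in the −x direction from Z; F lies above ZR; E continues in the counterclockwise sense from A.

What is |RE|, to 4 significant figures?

27.39

Z is at the origin; Z and R share the same y with |ZR| = 53.5 and R on the −x side, so R = (-53.50, 0.000). Tangency of A1 to ZR means the radius FR is perpendicular to ZR, so F = R + (0, 5.7) = (-53.50, 5.700). On A1, R sits at bearing -90° from F; a 74° counterclockwise sweep puts A at bearing -16°, so A = F + 5.7·(cos -16°, sin -16°) = (-48.02, 4.129). Since A1 is tangent to AE there, FA ⟂ AE, so AE runs along (−sin -16°, cos -16°); with |AE| = 21.6, E = (-42.07, 24.89). Then |RE| = |E − R| = 27.39.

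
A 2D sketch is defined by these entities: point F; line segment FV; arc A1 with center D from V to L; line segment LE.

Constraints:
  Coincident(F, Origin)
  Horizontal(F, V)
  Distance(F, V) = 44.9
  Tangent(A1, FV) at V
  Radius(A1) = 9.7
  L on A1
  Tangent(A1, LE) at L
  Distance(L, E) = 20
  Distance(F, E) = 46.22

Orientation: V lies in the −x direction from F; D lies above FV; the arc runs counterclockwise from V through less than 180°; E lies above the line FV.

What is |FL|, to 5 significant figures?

36.532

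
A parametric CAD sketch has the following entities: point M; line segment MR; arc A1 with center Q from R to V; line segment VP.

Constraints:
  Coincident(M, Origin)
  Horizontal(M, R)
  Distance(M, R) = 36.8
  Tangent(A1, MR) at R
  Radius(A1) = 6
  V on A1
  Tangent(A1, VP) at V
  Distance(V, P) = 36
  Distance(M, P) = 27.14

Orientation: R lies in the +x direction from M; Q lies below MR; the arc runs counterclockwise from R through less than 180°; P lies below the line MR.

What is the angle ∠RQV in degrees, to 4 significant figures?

43.35°

Checks: |QV| = 6.000 ✓; ∠(QV, VP) = 90.00° ✓; |VP| = 36.00 ✓; |MP| = 27.14 ✓.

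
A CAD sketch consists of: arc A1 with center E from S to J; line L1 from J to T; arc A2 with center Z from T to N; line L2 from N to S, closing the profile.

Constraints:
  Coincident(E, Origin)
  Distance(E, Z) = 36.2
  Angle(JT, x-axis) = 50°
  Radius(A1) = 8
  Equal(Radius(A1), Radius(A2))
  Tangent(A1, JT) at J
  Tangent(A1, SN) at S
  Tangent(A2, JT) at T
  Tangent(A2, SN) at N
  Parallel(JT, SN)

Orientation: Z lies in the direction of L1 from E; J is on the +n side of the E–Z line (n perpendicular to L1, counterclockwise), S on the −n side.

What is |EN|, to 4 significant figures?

37.07

The slot axis is L1's direction at 50.0°, so u = (cos 50.0°, sin 50.0°) = (0.6428, 0.7660) and n = (−sin 50.0°, cos 50.0°) = (-0.7660, 0.6428). E is at the origin and Z lies 36.2 along u from E, so Z = 36.2·u = (23.27, 27.73). Tangency of A1 to both parallel lines with radius 8.0 puts J and S at E ± 8.0·n: J = (-6.128, 5.142), S = (6.128, -5.142). Equal radii place T and N the same way about Z: T = Z + 8.0·n = (17.14, 32.87), N = Z − 8.0·n = (29.40, 22.59). Then |EN| = |N − E| = 37.07.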